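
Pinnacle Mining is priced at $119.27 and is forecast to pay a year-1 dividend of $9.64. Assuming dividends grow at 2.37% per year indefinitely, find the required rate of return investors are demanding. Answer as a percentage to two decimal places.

10.45%

Rearranging the constant-growth DDM: r = D₁/P₀ + g.
r = 9.6400 / 119.27 + 0.0237 = 0.08083 + 0.0237 = 0.10453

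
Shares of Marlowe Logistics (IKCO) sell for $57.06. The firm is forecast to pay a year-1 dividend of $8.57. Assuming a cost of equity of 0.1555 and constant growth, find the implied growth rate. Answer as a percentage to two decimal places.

From P₀ = D₁/(r − g), the implied growth is g = r − D₁/P₀.
g = 0.1555 − 8.57/57.06 = 0.1555 − 0.15019 = 0.00531

0.53%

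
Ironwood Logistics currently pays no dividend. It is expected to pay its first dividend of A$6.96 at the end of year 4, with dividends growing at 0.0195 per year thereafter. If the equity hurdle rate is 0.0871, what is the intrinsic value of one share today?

A$80.14

Deferred-dividend DDM. At t=3 the remaining stream is a growing perpetuity with first payment D_4 = 6.96.
V_3 = D_4/(r−g) = 6.96/(0.0871−0.0195) = 102.9586
P₀ = V_3/(1+r)^3 = 102.9586/(1+0.0871)^3 = 80.1409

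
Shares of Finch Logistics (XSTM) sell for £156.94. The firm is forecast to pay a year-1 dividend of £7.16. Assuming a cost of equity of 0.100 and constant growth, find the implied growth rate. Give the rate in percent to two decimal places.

5.44%

From P₀ = D₁/(r − g), the implied growth is g = r − D₁/P₀.
g = 0.1 − 7.16/156.94 = 0.1 − 0.04562 = 0.05438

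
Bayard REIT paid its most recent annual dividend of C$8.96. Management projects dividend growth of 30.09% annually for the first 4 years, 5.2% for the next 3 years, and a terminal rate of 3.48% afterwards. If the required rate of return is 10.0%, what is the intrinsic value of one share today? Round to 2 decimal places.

Three-stage DDM. Project D₁…D_7; terminal Gordon value at t=7 with g = 0.0348; discount at r = 0.1.
D_1 = 11.6561
D_2 = 15.1634
D_3 = 19.7260
D_4 = 25.6616
D_5 = 26.9960
D_6 = 28.3998
D_7 = 29.8766
TV_7 = 30.9163/(0.1−0.0348) = 474.1762
P₀ = Σ Dₜ/(1+r)ᵗ + TV_7/(1+r)^7 = 346.9279

C$346.93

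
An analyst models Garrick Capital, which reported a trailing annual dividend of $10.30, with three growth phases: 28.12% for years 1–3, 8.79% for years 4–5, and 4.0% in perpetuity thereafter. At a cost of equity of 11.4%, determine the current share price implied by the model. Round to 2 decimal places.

Three-stage DDM. Project D₁…D_5; terminal Gordon value at t=5 with g = 0.04; discount at r = 0.114.
D_1 = 13.1964
D_2 = 16.9072
D_3 = 21.6615
D_4 = 23.5655
D_5 = 25.6369
TV_5 = 26.6624/(0.114−0.04) = 360.3028
P₀ = Σ Dₜ/(1+r)ᵗ + TV_5/(1+r)^5 = 281.3939

$281.39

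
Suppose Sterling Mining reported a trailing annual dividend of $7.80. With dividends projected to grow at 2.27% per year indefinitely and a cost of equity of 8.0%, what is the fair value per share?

Gordon growth model: P₀ = D₁/(r − g). D₁ = 7.80 × (1 + 0.0227) = 7.9771.
P₀ = 7.9771 / (0.08 − 0.0227) = 7.9771 / 0.0573 = 139.2157

$139.22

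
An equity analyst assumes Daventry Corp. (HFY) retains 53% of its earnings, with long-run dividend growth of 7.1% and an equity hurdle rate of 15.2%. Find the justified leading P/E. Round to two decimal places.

5.80

Payout ratio b = 1 − 0.53 = 0.47.
Justified leading P/E = b/(r−g) = 0.47/(0.152−0.071) = 5.8025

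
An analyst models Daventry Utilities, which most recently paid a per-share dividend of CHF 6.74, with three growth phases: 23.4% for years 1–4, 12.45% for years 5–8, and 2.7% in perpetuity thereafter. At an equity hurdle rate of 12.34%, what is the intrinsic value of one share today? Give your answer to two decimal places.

Three-stage DDM. Project D₁…D_8; terminal Gordon value at t=8 with g = 0.027; discount at r = 0.1234.
D_1 = 8.3172
D_2 = 10.2634
D_3 = 12.6650
D_4 = 15.6286
D_5 = 17.5744
D_6 = 19.7624
D_7 = 22.2228
D_8 = 24.9895
TV_8 = 25.6643/(0.1234−0.027) = 266.2268
P₀ = Σ Dₜ/(1+r)ᵗ + TV_8/(1+r)^8 = 178.5767

CHF 178.58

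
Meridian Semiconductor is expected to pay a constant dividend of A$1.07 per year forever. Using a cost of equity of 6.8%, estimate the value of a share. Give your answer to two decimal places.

Zero-growth DDM (perpetuity): P₀ = D/r = 1.07 / 0.068 = 15.7353

A$15.74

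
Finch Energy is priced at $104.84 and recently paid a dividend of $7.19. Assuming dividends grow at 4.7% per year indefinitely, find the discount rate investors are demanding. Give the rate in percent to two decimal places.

Rearranging the constant-growth DDM: r = D₁/P₀ + g.
D₁ = 7.19 × (1 + 0.047) = 7.5279.
r = 7.5279 / 104.84 + 0.047 = 0.07180 + 0.047 = 0.11880

11.88%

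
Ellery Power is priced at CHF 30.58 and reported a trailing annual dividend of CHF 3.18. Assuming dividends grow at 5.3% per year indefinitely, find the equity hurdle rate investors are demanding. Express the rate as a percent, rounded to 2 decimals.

Rearranging the constant-growth DDM: r = D₁/P₀ + g.
D₁ = 3.18 × (1 + 0.053) = 3.3485.
r = 3.3485 / 30.58 + 0.053 = 0.10950 + 0.053 = 0.16250

16.25%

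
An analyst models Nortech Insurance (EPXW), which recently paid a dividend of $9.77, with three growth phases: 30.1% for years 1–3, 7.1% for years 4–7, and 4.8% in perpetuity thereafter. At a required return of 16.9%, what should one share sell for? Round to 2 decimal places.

$162.11

Three-stage DDM. Project D₁…D_7; terminal Gordon value at t=7 with g = 0.048; discount at r = 0.169.
D_1 = 12.7108
D_2 = 16.5367
D_3 = 21.5143
D_4 = 23.0418
D_5 = 24.6777
D_6 = 26.4299
D_7 = 28.3064
TV_7 = 29.6651/(0.169−0.048) = 245.1660
P₀ = Σ Dₜ/(1+r)ᵗ + TV_7/(1+r)^7 = 162.1071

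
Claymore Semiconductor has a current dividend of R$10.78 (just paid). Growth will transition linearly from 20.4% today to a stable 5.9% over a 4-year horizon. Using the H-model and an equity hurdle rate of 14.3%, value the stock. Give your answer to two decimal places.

R$173.12

H-model: P₀ = D₀[(1+g_L) + H(g_S−g_L)]/(r−g_L), with H = 4/2 = 2.
P₀ = 10.78 × [(1+0.059) + 2×(0.204−0.059)] / (0.143−0.059)
   = 10.78 × 1.3490 / 0.084 = 173.1217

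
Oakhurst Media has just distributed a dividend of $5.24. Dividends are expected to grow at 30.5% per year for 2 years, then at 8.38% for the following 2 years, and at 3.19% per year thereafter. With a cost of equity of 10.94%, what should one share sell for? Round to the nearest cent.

Three-stage DDM. Project D₁…D_4; terminal Gordon value at t=4 with g = 0.0319; discount at r = 0.1094.
D_1 = 6.8382
D_2 = 8.9239
D_3 = 9.6717
D_4 = 10.4822
TV_4 = 10.8165/(0.1094−0.0319) = 139.5682
P₀ = Σ Dₜ/(1+r)ᵗ + TV_4/(1+r)^4 = 119.5547

$119.55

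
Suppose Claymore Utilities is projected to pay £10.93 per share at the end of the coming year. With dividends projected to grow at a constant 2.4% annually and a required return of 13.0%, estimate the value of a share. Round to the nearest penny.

Gordon growth model: P₀ = D₁/(r − g), with D₁ = 10.93 given directly.
P₀ = 10.9300 / (0.13 − 0.024) = 10.9300 / 0.106 = 103.1132

£103.11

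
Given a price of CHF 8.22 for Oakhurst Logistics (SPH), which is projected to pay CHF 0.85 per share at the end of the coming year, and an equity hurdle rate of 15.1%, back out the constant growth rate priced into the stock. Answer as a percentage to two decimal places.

4.76%

From P₀ = D₁/(r − g), the implied growth is g = r − D₁/P₀.
g = 0.151 − 0.85/8.22 = 0.151 − 0.10341 = 0.04759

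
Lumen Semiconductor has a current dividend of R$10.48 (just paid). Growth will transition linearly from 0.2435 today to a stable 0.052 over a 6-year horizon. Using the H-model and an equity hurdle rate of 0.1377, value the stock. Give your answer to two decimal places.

H-model: P₀ = D₀[(1+g_L) + H(g_S−g_L)]/(r−g_L), with H = 6/2 = 3.
P₀ = 10.48 × [(1+0.052) + 3×(0.2435−0.052)] / (0.1377−0.052)
   = 10.48 × 1.6265 / 0.0857 = 198.8999

R$198.90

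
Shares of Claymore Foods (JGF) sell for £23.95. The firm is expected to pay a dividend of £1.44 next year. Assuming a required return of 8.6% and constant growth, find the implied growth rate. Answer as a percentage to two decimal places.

2.59%

From P₀ = D₁/(r − g), the implied growth is g = r − D₁/P₀.
g = 0.086 − 1.44/23.95 = 0.086 − 0.06013 = 0.02587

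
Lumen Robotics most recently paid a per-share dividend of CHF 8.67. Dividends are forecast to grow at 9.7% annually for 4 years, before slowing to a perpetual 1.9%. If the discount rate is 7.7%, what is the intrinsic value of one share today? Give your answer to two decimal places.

Two-stage DDM. Project D₁…D_4 at 0.097, terminal growth 0.019, discount at r = 0.077.
D_1 = 9.5110
D_2 = 10.4336
D_3 = 11.4456
D_4 = 12.5558
Terminal value at t=4: TV = D_5/(r−g) = 12.7944/(0.077−0.019) = 220.5930
P₀ = 9.5110/(1+0.077)^1 + 10.4336/(1+0.077)^2 + 11.4456/(1+0.077)^3 + 12.5558/(1+0.077)^4 + 220.5930/(1+0.077)^4 = 200.2768

CHF 200.28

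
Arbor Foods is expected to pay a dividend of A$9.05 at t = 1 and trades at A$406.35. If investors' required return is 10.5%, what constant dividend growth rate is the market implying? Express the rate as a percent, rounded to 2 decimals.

From P₀ = D₁/(r − g), the implied growth is g = r − D₁/P₀.
g = 0.105 − 9.05/406.35 = 0.105 − 0.02227 = 0.08273

8.27%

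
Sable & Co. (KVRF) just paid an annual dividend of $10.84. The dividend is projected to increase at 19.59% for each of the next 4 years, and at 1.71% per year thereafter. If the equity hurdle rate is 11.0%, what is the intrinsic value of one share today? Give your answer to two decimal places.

Two-stage DDM. Project D₁…D_4 at 0.1959, terminal growth 0.0171, discount at r = 0.11.
D_1 = 12.9636
D_2 = 15.5031
D_3 = 18.5402
D_4 = 22.1722
Terminal value at t=4: TV = D_5/(r−g) = 22.5513/(0.11−0.0171) = 242.7486
P₀ = 12.9636/(1+0.11)^1 + 15.5031/(1+0.11)^2 + 18.5402/(1+0.11)^3 + 22.1722/(1+0.11)^4 + 242.7486/(1+0.11)^4 = 212.3295

$212.33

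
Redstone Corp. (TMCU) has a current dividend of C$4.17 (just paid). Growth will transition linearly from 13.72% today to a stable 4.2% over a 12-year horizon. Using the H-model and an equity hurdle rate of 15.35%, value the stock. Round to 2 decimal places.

H-model: P₀ = D₀[(1+g_L) + H(g_S−g_L)]/(r−g_L), with H = 12/2 = 6.
P₀ = 4.17 × [(1+0.042) + 6×(0.1372−0.042)] / (0.1535−0.042)
   = 4.17 × 1.6132 / 0.1115 = 60.3322

C$60.33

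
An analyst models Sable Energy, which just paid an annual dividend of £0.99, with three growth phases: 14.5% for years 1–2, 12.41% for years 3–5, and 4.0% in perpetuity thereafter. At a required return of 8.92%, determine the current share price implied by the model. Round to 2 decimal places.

£31.05

Three-stage DDM. Project D₁…D_5; terminal Gordon value at t=5 with g = 0.04; discount at r = 0.0892.
D_1 = 1.1336
D_2 = 1.2979
D_3 = 1.4590
D_4 = 1.6400
D_5 = 1.8436
TV_5 = 1.9173/(0.0892−0.04) = 38.9699
P₀ = Σ Dₜ/(1+r)ᵗ + TV_5/(1+r)^5 = 31.0526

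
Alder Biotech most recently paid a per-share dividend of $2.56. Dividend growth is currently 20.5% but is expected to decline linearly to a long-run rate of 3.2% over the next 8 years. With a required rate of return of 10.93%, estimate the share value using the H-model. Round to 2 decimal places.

$57.09

H-model: P₀ = D₀[(1+g_L) + H(g_S−g_L)]/(r−g_L), with H = 8/2 = 4.
P₀ = 2.56 × [(1+0.032) + 4×(0.205−0.032)] / (0.1093−0.032)
   = 2.56 × 1.7240 / 0.0773 = 57.0950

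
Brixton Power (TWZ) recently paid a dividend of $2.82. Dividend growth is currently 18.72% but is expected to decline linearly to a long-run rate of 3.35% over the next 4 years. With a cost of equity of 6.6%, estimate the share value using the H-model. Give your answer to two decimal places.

H-model: P₀ = D₀[(1+g_L) + H(g_S−g_L)]/(r−g_L), with H = 4/2 = 2.
P₀ = 2.82 × [(1+0.0335) + 2×(0.1872−0.0335)] / (0.066−0.0335)
   = 2.82 × 1.3409 / 0.0325 = 116.3489

$116.35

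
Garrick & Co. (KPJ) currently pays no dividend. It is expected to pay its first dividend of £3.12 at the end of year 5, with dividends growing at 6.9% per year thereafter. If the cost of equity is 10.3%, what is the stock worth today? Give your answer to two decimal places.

Deferred-dividend DDM. At t=4 the remaining stream is a growing perpetuity with first payment D_5 = 3.12.
V_4 = D_5/(r−g) = 3.12/(0.103−0.069) = 91.7647
P₀ = V_4/(1+r)^4 = 91.7647/(1+0.103)^4 = 61.9974

£62.00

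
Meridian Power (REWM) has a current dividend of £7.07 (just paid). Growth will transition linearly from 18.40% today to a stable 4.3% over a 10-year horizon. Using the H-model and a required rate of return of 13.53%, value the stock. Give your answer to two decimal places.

H-model: P₀ = D₀[(1+g_L) + H(g_S−g_L)]/(r−g_L), with H = 10/2 = 5.
P₀ = 7.07 × [(1+0.043) + 5×(0.184−0.043)] / (0.1353−0.043)
   = 7.07 × 1.7480 / 0.0923 = 133.8934

£133.89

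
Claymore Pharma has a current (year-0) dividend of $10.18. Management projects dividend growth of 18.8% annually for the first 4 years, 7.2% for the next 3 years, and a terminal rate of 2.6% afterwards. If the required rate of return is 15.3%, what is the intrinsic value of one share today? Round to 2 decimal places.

Three-stage DDM. Project D₁…D_7; terminal Gordon value at t=7 with g = 0.026; discount at r = 0.153.
D_1 = 12.0938
D_2 = 14.3675
D_3 = 17.0686
D_4 = 20.2775
D_5 = 21.7374
D_6 = 23.3025
D_7 = 24.9803
TV_7 = 25.6298/(0.153−0.026) = 201.8095
P₀ = Σ Dₜ/(1+r)ᵗ + TV_7/(1+r)^7 = 148.2089

$148.21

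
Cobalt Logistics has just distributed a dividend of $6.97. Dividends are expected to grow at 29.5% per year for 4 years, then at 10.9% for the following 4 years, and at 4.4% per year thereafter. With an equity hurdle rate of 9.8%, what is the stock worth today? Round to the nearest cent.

$369.50

Three-stage DDM. Project D₁…D_8; terminal Gordon value at t=8 with g = 0.044; discount at r = 0.098.
D_1 = 9.0261
D_2 = 11.6889
D_3 = 15.1371
D_4 = 19.6025
D_5 = 21.7392
D_6 = 24.1088
D_7 = 26.7366
D_8 = 29.6509
TV_8 = 30.9556/(0.098−0.044) = 573.2509
P₀ = Σ Dₜ/(1+r)ᵗ + TV_8/(1+r)^8 = 369.4963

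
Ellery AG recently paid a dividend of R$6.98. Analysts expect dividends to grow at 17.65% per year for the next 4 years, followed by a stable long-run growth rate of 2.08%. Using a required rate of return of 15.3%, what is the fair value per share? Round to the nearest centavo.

Two-stage DDM. Project D₁…D_4 at 0.1765, terminal growth 0.0208, discount at r = 0.153.
D_1 = 8.2120
D_2 = 9.6614
D_3 = 11.3666
D_4 = 13.3728
Terminal value at t=4: TV = D_5/(r−g) = 13.6510/(0.153−0.0208) = 103.2601
P₀ = 8.2120/(1+0.153)^1 + 9.6614/(1+0.153)^2 + 11.3666/(1+0.153)^3 + 13.3728/(1+0.153)^4 + 103.2601/(1+0.153)^4 = 87.7991

R$87.80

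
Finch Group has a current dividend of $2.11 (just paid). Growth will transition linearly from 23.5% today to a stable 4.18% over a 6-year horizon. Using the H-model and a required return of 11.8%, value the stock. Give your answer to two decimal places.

$44.90

H-model: P₀ = D₀[(1+g_L) + H(g_S−g_L)]/(r−g_L), with H = 6/2 = 3.
P₀ = 2.11 × [(1+0.0418) + 3×(0.235−0.0418)] / (0.118−0.0418)
   = 2.11 × 1.6214 / 0.0762 = 44.8970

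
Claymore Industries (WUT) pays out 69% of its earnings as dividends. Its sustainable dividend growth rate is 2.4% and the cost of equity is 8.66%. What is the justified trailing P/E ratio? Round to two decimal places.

11.29

Justified trailing P/E = b(1+g)/(r−g) = 0.69×(1+0.024)/(0.0866−0.024) = 11.2869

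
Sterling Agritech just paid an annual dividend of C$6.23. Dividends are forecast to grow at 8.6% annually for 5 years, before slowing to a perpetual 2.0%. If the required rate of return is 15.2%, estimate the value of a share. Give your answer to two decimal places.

C$62.03

Two-stage DDM. Project D₁…D_5 at 0.086, terminal growth 0.02, discount at r = 0.152.
D_1 = 6.7658
D_2 = 7.3476
D_3 = 7.9795
D_4 = 8.6658
D_5 = 9.4110
Terminal value at t=5: TV = D_6/(r−g) = 9.5993/(0.152−0.02) = 72.7216
P₀ = 6.7658/(1+0.152)^1 + 7.3476/(1+0.152)^2 + 7.9795/(1+0.152)^3 + 8.6658/(1+0.152)^4 + 9.4110/(1+0.152)^5 + 72.7216/(1+0.152)^5 = 62.0306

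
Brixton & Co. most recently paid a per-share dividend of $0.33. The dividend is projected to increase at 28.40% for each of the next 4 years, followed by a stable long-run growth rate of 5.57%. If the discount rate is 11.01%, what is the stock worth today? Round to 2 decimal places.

Two-stage DDM. Project D₁…D_4 at 0.284, terminal growth 0.0557, discount at r = 0.1101.
D_1 = 0.4237
D_2 = 0.5441
D_3 = 0.6986
D_4 = 0.8970
Terminal value at t=4: TV = D_5/(r−g) = 0.9469/(0.1101−0.0557) = 17.4067
P₀ = 0.4237/(1+0.1101)^1 + 0.5441/(1+0.1101)^2 + 0.6986/(1+0.1101)^3 + 0.8970/(1+0.1101)^4 + 17.4067/(1+0.1101)^4 = 13.3867

$13.39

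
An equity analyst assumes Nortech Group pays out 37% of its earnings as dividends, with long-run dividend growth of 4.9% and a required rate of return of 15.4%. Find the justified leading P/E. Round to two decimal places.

3.52

Justified leading P/E = b/(r−g) = 0.37/(0.154−0.049) = 3.5238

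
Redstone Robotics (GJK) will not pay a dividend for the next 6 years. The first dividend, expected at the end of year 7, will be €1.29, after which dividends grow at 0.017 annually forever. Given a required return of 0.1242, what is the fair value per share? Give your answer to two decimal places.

Deferred-dividend DDM. At t=6 the remaining stream is a growing perpetuity with first payment D_7 = 1.29.
V_6 = D_7/(r−g) = 1.29/(0.1242−0.017) = 12.0336
P₀ = V_6/(1+r)^6 = 12.0336/(1+0.1242)^6 = 5.9612

€5.96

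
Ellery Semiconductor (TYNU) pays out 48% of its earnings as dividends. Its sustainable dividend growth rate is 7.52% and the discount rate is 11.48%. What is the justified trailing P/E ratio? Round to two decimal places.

Justified trailing P/E = b(1+g)/(r−g) = 0.48×(1+0.0752)/(0.1148−0.0752) = 13.0327

13.03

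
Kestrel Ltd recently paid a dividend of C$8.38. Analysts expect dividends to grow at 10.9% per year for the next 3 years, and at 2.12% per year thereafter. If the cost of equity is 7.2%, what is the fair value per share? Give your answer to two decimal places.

C$213.43

Two-stage DDM. Project D₁…D_3 at 0.109, terminal growth 0.0212, discount at r = 0.072.
D_1 = 9.2934
D_2 = 10.3064
D_3 = 11.4298
Terminal value at t=3: TV = D_4/(r−g) = 11.6721/(0.072−0.0212) = 229.7660
P₀ = 9.2934/(1+0.072)^1 + 10.3064/(1+0.072)^2 + 11.4298/(1+0.072)^3 + 229.7660/(1+0.072)^3 = 213.4254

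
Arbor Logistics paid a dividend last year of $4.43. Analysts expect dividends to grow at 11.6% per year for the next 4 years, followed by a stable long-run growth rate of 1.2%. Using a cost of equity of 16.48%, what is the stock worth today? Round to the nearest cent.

Two-stage DDM. Project D₁…D_4 at 0.116, terminal growth 0.012, discount at r = 0.1648.
D_1 = 4.9439
D_2 = 5.5174
D_3 = 6.1574
D_4 = 6.8716
Terminal value at t=4: TV = D_5/(r−g) = 6.9541/(0.1648−0.012) = 45.5111
P₀ = 4.9439/(1+0.1648)^1 + 5.5174/(1+0.1648)^2 + 6.1574/(1+0.1648)^3 + 6.8716/(1+0.1648)^4 + 45.5111/(1+0.1648)^4 = 40.6638

$40.66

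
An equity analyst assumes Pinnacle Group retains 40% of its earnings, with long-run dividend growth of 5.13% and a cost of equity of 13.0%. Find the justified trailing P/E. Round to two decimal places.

8.01

Payout ratio b = 1 − 0.40 = 0.60.
Justified trailing P/E = b(1+g)/(r−g) = 0.60×(1+0.0513)/(0.13−0.0513) = 8.0150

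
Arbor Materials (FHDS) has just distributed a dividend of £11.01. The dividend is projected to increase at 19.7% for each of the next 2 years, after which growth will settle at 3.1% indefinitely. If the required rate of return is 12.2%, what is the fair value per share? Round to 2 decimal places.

Two-stage DDM. Project D₁…D_2 at 0.197, terminal growth 0.031, discount at r = 0.122.
D_1 = 13.1790
D_2 = 15.7752
Terminal value at t=2: TV = D_3/(r−g) = 16.2643/(0.122−0.031) = 178.7281
P₀ = 13.1790/(1+0.122)^1 + 15.7752/(1+0.122)^2 + 178.7281/(1+0.122)^2 = 166.2505

£166.25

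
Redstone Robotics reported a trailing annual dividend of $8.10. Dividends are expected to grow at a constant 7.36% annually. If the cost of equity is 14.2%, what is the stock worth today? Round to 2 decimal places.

$127.14

Gordon growth model: P₀ = D₁/(r − g). D₁ = 8.10 × (1 + 0.0736) = 8.6962.
P₀ = 8.6962 / (0.142 − 0.0736) = 8.6962 / 0.0684 = 127.1368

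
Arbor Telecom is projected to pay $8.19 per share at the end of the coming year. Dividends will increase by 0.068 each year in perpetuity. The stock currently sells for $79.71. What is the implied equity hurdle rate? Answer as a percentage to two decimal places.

Rearranging the constant-growth DDM: r = D₁/P₀ + g.
r = 8.1900 / 79.71 + 0.068 = 0.10275 + 0.068 = 0.17075

17.07%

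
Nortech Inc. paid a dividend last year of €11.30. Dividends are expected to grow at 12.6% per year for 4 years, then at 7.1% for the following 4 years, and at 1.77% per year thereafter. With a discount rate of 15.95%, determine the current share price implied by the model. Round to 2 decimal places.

Three-stage DDM. Project D₁…D_8; terminal Gordon value at t=8 with g = 0.0177; discount at r = 0.1595.
D_1 = 12.7238
D_2 = 14.3270
D_3 = 16.1322
D_4 = 18.1649
D_5 = 19.4546
D_6 = 20.8358
D_7 = 22.3152
D_8 = 23.8996
TV_8 = 24.3226/(0.1595−0.0177) = 171.5274
P₀ = Σ Dₜ/(1+r)ᵗ + TV_8/(1+r)^8 = 127.6206

€127.62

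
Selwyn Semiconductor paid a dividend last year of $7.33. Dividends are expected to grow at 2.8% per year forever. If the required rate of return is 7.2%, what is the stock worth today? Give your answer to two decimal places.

Gordon growth model: P₀ = D₁/(r − g). D₁ = 7.33 × (1 + 0.028) = 7.5352.
P₀ = 7.5352 / (0.072 − 0.028) = 7.5352 / 0.044 = 171.2555

$171.26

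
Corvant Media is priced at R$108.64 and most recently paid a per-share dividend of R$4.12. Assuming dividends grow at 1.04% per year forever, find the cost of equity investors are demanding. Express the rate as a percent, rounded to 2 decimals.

4.87%

Rearranging the constant-growth DDM: r = D₁/P₀ + g.
D₁ = 4.12 × (1 + 0.0104) = 4.1628.
r = 4.1628 / 108.64 + 0.0104 = 0.03832 + 0.0104 = 0.04872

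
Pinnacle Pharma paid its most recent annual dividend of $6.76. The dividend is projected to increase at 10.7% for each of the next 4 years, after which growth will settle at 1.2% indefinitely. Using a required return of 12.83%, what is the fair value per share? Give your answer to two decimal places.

Two-stage DDM. Project D₁…D_4 at 0.107, terminal growth 0.012, discount at r = 0.1283.
D_1 = 7.4833
D_2 = 8.2840
D_3 = 9.1704
D_4 = 10.1517
Terminal value at t=4: TV = D_5/(r−g) = 10.2735/(0.1283−0.012) = 88.3361
P₀ = 7.4833/(1+0.1283)^1 + 8.2840/(1+0.1283)^2 + 9.1704/(1+0.1283)^3 + 10.1517/(1+0.1283)^4 + 88.3361/(1+0.1283)^4 = 80.2931

$80.29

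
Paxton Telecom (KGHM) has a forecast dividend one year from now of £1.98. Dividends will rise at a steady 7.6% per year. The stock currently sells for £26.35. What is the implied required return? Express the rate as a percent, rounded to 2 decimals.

15.11%

Rearranging the constant-growth DDM: r = D₁/P₀ + g.
r = 1.9800 / 26.35 + 0.076 = 0.07514 + 0.076 = 0.15114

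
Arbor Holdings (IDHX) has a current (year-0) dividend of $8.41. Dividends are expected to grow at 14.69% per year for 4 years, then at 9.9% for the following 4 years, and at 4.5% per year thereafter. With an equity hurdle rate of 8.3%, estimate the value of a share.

Three-stage DDM. Project D₁…D_8; terminal Gordon value at t=8 with g = 0.045; discount at r = 0.083.
D_1 = 9.6454
D_2 = 11.0623
D_3 = 12.6874
D_4 = 14.5512
D_5 = 15.9917
D_6 = 17.5749
D_7 = 19.3148
D_8 = 21.2270
TV_8 = 22.1822/(0.083−0.045) = 583.7430
P₀ = Σ Dₜ/(1+r)ᵗ + TV_8/(1+r)^8 = 391.2563

$391.26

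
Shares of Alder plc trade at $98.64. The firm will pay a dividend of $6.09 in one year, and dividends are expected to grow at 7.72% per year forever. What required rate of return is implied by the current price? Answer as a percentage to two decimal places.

13.89%

Rearranging the constant-growth DDM: r = D₁/P₀ + g.
r = 6.0900 / 98.64 + 0.0772 = 0.06174 + 0.0772 = 0.13894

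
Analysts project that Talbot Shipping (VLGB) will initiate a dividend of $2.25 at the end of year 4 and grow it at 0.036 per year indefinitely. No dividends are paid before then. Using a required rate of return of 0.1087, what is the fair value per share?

$22.71

Deferred-dividend DDM. At t=3 the remaining stream is a growing perpetuity with first payment D_4 = 2.25.
V_3 = D_4/(r−g) = 2.25/(0.1087−0.036) = 30.9491
P₀ = V_3/(1+r)^3 = 30.9491/(1+0.1087)^3 = 22.7094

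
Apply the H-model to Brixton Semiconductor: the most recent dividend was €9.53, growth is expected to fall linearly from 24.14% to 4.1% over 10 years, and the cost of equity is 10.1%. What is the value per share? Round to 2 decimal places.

€324.50

H-model: P₀ = D₀[(1+g_L) + H(g_S−g_L)]/(r−g_L), with H = 10/2 = 5.
P₀ = 9.53 × [(1+0.041) + 5×(0.2414−0.041)] / (0.101−0.041)
   = 9.53 × 2.0430 / 0.06 = 324.4965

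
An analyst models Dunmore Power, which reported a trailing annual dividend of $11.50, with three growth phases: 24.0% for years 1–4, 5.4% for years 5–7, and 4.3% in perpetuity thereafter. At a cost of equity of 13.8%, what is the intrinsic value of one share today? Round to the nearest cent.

Three-stage DDM. Project D₁…D_7; terminal Gordon value at t=7 with g = 0.043; discount at r = 0.138.
D_1 = 14.2600
D_2 = 17.6824
D_3 = 21.9262
D_4 = 27.1885
D_5 = 28.6566
D_6 = 30.2041
D_7 = 31.8351
TV_7 = 33.2040/(0.138−0.043) = 349.5160
P₀ = Σ Dₜ/(1+r)ᵗ + TV_7/(1+r)^7 = 240.4815

$240.48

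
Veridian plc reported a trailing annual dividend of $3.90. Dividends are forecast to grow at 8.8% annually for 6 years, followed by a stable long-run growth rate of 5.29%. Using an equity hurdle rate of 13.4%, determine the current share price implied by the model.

$59.79

Two-stage DDM. Project D₁…D_6 at 0.088, terminal growth 0.0529, discount at r = 0.134.
D_1 = 4.2432
D_2 = 4.6166
D_3 = 5.0229
D_4 = 5.4649
D_5 = 5.9458
D_6 = 6.4690
Terminal value at t=6: TV = D_7/(r−g) = 6.8112/(0.134−0.0529) = 83.9855
P₀ = 4.2432/(1+0.134)^1 + 4.6166/(1+0.134)^2 + 5.0229/(1+0.134)^3 + 5.4649/(1+0.134)^4 + 5.9458/(1+0.134)^5 + 6.4690/(1+0.134)^6 + 83.9855/(1+0.134)^6 = 59.7870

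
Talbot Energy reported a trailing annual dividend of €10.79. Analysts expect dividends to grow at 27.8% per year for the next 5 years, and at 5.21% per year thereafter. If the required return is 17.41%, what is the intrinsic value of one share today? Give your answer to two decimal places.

€212.26

Two-stage DDM. Project D₁…D_5 at 0.278, terminal growth 0.0521, discount at r = 0.1741.
D_1 = 13.7896
D_2 = 17.6231
D_3 = 22.5224
D_4 = 28.7836
D_5 = 36.7854
Terminal value at t=5: TV = D_6/(r−g) = 38.7019/(0.1741−0.0521) = 317.2290
P₀ = 13.7896/(1+0.1741)^1 + 17.6231/(1+0.1741)^2 + 22.5224/(1+0.1741)^3 + 28.7836/(1+0.1741)^4 + 36.7854/(1+0.1741)^5 + 317.2290/(1+0.1741)^5 = 212.2617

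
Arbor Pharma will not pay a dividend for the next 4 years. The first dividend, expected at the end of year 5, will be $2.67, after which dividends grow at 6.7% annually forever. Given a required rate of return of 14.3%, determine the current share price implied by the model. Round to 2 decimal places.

$20.58

Deferred-dividend DDM. At t=4 the remaining stream is a growing perpetuity with first payment D_5 = 2.67.
V_4 = D_5/(r−g) = 2.67/(0.143−0.067) = 35.1316
P₀ = V_4/(1+r)^4 = 35.1316/(1+0.143)^4 = 20.5832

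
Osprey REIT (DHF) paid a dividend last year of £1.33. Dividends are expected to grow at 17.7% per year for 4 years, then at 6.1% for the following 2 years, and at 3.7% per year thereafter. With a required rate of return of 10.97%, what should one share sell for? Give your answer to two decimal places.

£31.27

Three-stage DDM. Project D₁…D_6; terminal Gordon value at t=6 with g = 0.037; discount at r = 0.1097.
D_1 = 1.5654
D_2 = 1.8425
D_3 = 2.1686
D_4 = 2.5525
D_5 = 2.7082
D_6 = 2.8733
TV_6 = 2.9797/(0.1097−0.037) = 40.9857
P₀ = Σ Dₜ/(1+r)ᵗ + TV_6/(1+r)^6 = 31.2733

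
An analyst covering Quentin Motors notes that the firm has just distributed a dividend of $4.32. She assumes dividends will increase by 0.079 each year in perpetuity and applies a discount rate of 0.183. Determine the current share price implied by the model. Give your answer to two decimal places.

Gordon growth model: P₀ = D₁/(r − g). D₁ = 4.32 × (1 + 0.079) = 4.6613.
P₀ = 4.6613 / (0.183 − 0.079) = 4.6613 / 0.104 = 44.8200

$44.82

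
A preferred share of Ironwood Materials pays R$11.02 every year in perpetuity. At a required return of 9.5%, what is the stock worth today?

R$116.00

Zero-growth DDM (perpetuity): P₀ = D/r = 11.02 / 0.095 = 116.0000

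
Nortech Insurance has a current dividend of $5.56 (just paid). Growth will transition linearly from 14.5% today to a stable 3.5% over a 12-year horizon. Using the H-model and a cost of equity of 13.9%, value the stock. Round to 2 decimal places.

H-model: P₀ = D₀[(1+g_L) + H(g_S−g_L)]/(r−g_L), with H = 12/2 = 6.
P₀ = 5.56 × [(1+0.035) + 6×(0.145−0.035)] / (0.139−0.035)
   = 5.56 × 1.6950 / 0.104 = 90.6173

$90.62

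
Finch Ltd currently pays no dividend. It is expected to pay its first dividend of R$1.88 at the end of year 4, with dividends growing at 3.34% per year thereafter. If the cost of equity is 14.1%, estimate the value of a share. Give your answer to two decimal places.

R$11.76

Deferred-dividend DDM. At t=3 the remaining stream is a growing perpetuity with first payment D_4 = 1.88.
V_3 = D_4/(r−g) = 1.88/(0.141−0.0334) = 17.4721
P₀ = V_3/(1+r)^3 = 17.4721/(1+0.141)^3 = 11.7622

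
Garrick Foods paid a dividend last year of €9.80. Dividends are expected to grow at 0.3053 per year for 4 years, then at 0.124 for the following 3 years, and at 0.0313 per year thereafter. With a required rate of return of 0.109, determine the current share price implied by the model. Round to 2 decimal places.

Three-stage DDM. Project D₁…D_7; terminal Gordon value at t=7 with g = 0.0313; discount at r = 0.109.
D_1 = 12.7919
D_2 = 16.6973
D_3 = 21.7950
D_4 = 28.4490
D_5 = 31.9767
D_6 = 35.9418
D_7 = 40.3986
TV_7 = 41.6631/(0.109−0.0313) = 536.2044
P₀ = Σ Dₜ/(1+r)ᵗ + TV_7/(1+r)^7 = 377.7644

€377.76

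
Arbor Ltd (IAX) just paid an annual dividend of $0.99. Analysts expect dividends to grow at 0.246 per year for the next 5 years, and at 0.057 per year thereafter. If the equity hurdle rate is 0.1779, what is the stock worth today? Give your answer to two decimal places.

$17.34

Two-stage DDM. Project D₁…D_5 at 0.246, terminal growth 0.057, discount at r = 0.1779.
D_1 = 1.2335
D_2 = 1.5370
D_3 = 1.9151
D_4 = 2.3862
D_5 = 2.9732
Terminal value at t=5: TV = D_6/(r−g) = 3.1427/(0.1779−0.057) = 25.9941
P₀ = 1.2335/(1+0.1779)^1 + 1.5370/(1+0.1779)^2 + 1.9151/(1+0.1779)^3 + 2.3862/(1+0.1779)^4 + 2.9732/(1+0.1779)^5 + 25.9941/(1+0.1779)^5 = 17.3416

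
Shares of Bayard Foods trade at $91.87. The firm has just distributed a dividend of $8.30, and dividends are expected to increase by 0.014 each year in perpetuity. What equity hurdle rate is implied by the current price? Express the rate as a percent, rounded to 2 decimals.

10.56%

Rearranging the constant-growth DDM: r = D₁/P₀ + g.
D₁ = 8.30 × (1 + 0.014) = 8.4162.
r = 8.4162 / 91.87 + 0.014 = 0.09161 + 0.014 = 0.10561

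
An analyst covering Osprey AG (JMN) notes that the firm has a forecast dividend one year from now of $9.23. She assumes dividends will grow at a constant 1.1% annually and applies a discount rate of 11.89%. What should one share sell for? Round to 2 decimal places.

Gordon growth model: P₀ = D₁/(r − g), with D₁ = 9.23 given directly.
P₀ = 9.2300 / (0.1189 − 0.011) = 9.2300 / 0.1079 = 85.5422

$85.54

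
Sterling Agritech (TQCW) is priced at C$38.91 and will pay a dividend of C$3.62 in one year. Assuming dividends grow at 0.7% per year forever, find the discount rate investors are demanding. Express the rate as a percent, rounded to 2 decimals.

10.00%

Rearranging the constant-growth DDM: r = D₁/P₀ + g.
r = 3.6200 / 38.91 + 0.007 = 0.09304 + 0.007 = 0.10004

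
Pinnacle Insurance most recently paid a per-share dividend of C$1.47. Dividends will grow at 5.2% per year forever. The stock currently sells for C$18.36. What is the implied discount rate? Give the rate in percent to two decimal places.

Rearranging the constant-growth DDM: r = D₁/P₀ + g.
D₁ = 1.47 × (1 + 0.052) = 1.5464.
r = 1.5464 / 18.36 + 0.052 = 0.08423 + 0.052 = 0.13623

13.62%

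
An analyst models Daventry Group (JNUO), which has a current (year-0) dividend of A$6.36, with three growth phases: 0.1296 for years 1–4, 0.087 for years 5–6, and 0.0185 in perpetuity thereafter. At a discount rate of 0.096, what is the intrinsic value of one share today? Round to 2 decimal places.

A$134.40

Three-stage DDM. Project D₁…D_6; terminal Gordon value at t=6 with g = 0.0185; discount at r = 0.096.
D_1 = 7.1843
D_2 = 8.1153
D_3 = 9.1671
D_4 = 10.3551
D_5 = 11.2560
D_6 = 12.2353
TV_6 = 12.4617/(0.096−0.0185) = 160.7956
P₀ = Σ Dₜ/(1+r)ᵗ + TV_6/(1+r)^6 = 134.3979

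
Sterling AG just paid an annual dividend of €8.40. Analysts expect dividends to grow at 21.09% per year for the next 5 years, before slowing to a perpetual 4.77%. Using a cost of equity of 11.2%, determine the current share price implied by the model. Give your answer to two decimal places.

Two-stage DDM. Project D₁…D_5 at 0.2109, terminal growth 0.0477, discount at r = 0.112.
D_1 = 10.1716
D_2 = 12.3167
D_3 = 14.9143
D_4 = 18.0598
D_5 = 21.8686
Terminal value at t=5: TV = D_6/(r−g) = 22.9117/(0.112−0.0477) = 356.3253
P₀ = 10.1716/(1+0.112)^1 + 12.3167/(1+0.112)^2 + 14.9143/(1+0.112)^3 + 18.0598/(1+0.112)^4 + 21.8686/(1+0.112)^5 + 356.3253/(1+0.112)^5 = 264.1940

€264.19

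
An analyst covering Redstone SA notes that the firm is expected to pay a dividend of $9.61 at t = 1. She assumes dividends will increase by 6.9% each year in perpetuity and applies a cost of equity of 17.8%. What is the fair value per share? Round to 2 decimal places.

Gordon growth model: P₀ = D₁/(r − g), with D₁ = 9.61 given directly.
P₀ = 9.6100 / (0.178 − 0.069) = 9.6100 / 0.109 = 88.1651

$88.17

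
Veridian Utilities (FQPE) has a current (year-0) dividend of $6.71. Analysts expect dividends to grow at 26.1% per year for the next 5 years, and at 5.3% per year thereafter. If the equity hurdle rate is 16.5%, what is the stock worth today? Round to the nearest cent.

Two-stage DDM. Project D₁…D_5 at 0.261, terminal growth 0.053, discount at r = 0.165.
D_1 = 8.4613
D_2 = 10.6697
D_3 = 13.4545
D_4 = 16.9661
D_5 = 21.3943
Terminal value at t=5: TV = D_6/(r−g) = 22.5282/(0.165−0.053) = 201.1446
P₀ = 8.4613/(1+0.165)^1 + 10.6697/(1+0.165)^2 + 13.4545/(1+0.165)^3 + 16.9661/(1+0.165)^4 + 21.3943/(1+0.165)^5 + 201.1446/(1+0.165)^5 = 136.5434

$136.54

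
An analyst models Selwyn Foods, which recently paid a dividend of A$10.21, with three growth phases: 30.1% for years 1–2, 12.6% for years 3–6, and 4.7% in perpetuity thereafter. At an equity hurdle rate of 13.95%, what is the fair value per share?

A$220.28

Three-stage DDM. Project D₁…D_6; terminal Gordon value at t=6 with g = 0.047; discount at r = 0.1395.
D_1 = 13.2832
D_2 = 17.2815
D_3 = 19.4589
D_4 = 21.9107
D_5 = 24.6715
D_6 = 27.7801
TV_6 = 29.0858/(0.1395−0.047) = 314.4408
P₀ = Σ Dₜ/(1+r)ᵗ + TV_6/(1+r)^6 = 220.2773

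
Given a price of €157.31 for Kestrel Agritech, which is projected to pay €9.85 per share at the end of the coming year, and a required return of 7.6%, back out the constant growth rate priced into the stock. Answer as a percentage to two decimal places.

From P₀ = D₁/(r − g), the implied growth is g = r − D₁/P₀.
g = 0.076 − 9.85/157.31 = 0.076 − 0.06262 = 0.01338

1.34%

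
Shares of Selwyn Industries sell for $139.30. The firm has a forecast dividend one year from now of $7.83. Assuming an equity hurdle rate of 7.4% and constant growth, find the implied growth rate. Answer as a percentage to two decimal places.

From P₀ = D₁/(r − g), the implied growth is g = r − D₁/P₀.
g = 0.074 − 7.83/139.30 = 0.074 − 0.05621 = 0.01779

1.78%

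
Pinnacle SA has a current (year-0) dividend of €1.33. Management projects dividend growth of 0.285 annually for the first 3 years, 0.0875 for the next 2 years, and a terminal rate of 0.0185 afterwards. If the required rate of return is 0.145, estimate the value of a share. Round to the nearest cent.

Three-stage DDM. Project D₁…D_5; terminal Gordon value at t=5 with g = 0.0185; discount at r = 0.145.
D_1 = 1.7090
D_2 = 2.1961
D_3 = 2.8220
D_4 = 3.0690
D_5 = 3.3375
TV_5 = 3.3992/(0.145−0.0185) = 26.8714
P₀ = Σ Dₜ/(1+r)ᵗ + TV_5/(1+r)^5 = 22.1832

€22.18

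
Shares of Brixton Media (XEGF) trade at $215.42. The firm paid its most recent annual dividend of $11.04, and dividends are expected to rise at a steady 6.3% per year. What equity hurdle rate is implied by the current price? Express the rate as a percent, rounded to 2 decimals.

Rearranging the constant-growth DDM: r = D₁/P₀ + g.
D₁ = 11.04 × (1 + 0.063) = 11.7355.
r = 11.7355 / 215.42 + 0.063 = 0.05448 + 0.063 = 0.11748

11.75%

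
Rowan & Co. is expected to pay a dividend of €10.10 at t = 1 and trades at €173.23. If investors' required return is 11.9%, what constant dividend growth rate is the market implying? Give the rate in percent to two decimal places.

From P₀ = D₁/(r − g), the implied growth is g = r − D₁/P₀.
g = 0.119 − 10.10/173.23 = 0.119 − 0.05830 = 0.06070

6.07%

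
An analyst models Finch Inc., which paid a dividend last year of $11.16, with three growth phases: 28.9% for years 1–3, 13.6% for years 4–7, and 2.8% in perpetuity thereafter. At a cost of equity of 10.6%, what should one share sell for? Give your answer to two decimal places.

Three-stage DDM. Project D₁…D_7; terminal Gordon value at t=7 with g = 0.028; discount at r = 0.106.
D_1 = 14.3852
D_2 = 18.5426
D_3 = 23.9014
D_4 = 27.1520
D_5 = 30.8446
D_6 = 35.0395
D_7 = 39.8049
TV_7 = 40.9194/(0.106−0.028) = 524.6078
P₀ = Σ Dₜ/(1+r)ᵗ + TV_7/(1+r)^7 = 380.5716

$380.57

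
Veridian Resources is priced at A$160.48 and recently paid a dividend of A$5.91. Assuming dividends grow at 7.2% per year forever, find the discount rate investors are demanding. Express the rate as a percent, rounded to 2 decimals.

Rearranging the constant-growth DDM: r = D₁/P₀ + g.
D₁ = 5.91 × (1 + 0.072) = 6.3355.
r = 6.3355 / 160.48 + 0.072 = 0.03948 + 0.072 = 0.11148

11.15%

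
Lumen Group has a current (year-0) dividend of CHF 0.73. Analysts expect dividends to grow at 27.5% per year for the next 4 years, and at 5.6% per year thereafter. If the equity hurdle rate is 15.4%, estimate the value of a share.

CHF 15.49

Two-stage DDM. Project D₁…D_4 at 0.275, terminal growth 0.056, discount at r = 0.154.
D_1 = 0.9307
D_2 = 1.1867
D_3 = 1.5131
D_4 = 1.9291
Terminal value at t=4: TV = D_5/(r−g) = 2.0372/(0.154−0.056) = 20.7875
P₀ = 0.9307/(1+0.154)^1 + 1.1867/(1+0.154)^2 + 1.5131/(1+0.154)^3 + 1.9291/(1+0.154)^4 + 20.7875/(1+0.154)^4 = 15.4913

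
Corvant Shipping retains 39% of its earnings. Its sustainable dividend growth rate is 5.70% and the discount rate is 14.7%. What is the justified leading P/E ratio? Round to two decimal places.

6.78

Payout ratio b = 1 − 0.39 = 0.61.
Justified leading P/E = b/(r−g) = 0.61/(0.147−0.057) = 6.7778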